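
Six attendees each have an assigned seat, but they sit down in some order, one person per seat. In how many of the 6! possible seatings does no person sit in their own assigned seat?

265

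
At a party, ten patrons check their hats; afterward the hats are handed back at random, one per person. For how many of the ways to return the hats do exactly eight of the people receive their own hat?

45

Choose which 8 of the 10 are fixed: C(10,8) = 45.
The remaining 2 must be deranged: !2 = 1.
Total: 45 × 1 = 45.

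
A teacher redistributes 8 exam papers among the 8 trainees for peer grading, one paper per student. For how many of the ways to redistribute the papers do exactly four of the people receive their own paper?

630

Pick the 4 fixed positions: C(8,4) = 70 ways.
The remaining 4 must be deranged: !4 = 9.
Total: 70 × 9 = 630.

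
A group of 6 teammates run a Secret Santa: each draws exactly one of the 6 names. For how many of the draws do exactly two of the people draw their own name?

135

Pick the 2 fixed positions: C(6,2) = 15 ways.
The other 4 form a derangement: !4 = 9.
Total: 15 × 9 = 135.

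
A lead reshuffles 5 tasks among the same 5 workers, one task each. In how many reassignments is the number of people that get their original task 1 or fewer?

89

Sum C(5,i)·!(5-i) for i = 0..1:
  i=0: C(5,0)·!5 = 1·44 = 44
  i=1: C(5,1)·!4 = 5·9 = 45
Total = 89.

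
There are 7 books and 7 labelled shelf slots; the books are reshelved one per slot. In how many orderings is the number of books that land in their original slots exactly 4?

Pick the 4 fixed positions: C(7,4) = 35 ways.
The other 3 form a derangement: !3 = 2.
Total: 35 × 2 = 70.

70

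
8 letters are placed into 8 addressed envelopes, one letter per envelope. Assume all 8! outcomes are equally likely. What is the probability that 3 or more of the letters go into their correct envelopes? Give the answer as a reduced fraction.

Favorable outcomes: Σ_{i≥3} C(8,i)·!(8-i) = 56·44 + 70·9 + 56·2 + 28·1 + 8·0 + 1·1 = 3235.
Total outcomes: 8! = 40320.
Probability = 3235/40320 = 647/8064.

647/8064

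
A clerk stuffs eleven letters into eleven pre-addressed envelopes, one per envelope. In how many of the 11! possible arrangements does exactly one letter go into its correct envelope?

14684571

Choose which one of the 11 is fixed: C(11,1) = 11.
The other 10 form a derangement: !10 = 1334961.
Total: 11 × 1334961 = 14684571.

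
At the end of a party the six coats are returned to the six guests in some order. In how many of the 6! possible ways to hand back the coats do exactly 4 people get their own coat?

15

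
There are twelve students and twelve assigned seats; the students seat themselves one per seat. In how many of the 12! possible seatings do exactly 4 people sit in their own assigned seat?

7342335

Choose which 4 of the 12 are fixed: C(12,4) = 495.
The remaining 8 must be deranged: !8 = 14833.
Total: 495 × 14833 = 7342335.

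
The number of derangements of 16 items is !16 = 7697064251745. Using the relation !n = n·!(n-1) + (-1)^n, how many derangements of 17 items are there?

130850092279664

!17 = 17·7697064251745 - 1 = 130850092279664.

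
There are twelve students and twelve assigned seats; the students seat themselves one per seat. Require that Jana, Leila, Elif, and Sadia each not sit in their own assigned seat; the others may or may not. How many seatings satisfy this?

339696000

Let A_j be the event that the j-th constrained one is fixed. By inclusion-exclusion over the 4 events:
Σ_{j=0}^{4} (-1)^j C(4,j)(12-j)!
= C(4,0)·12! - C(4,1)·11! + C(4,2)·10! - C(4,3)·9! + C(4,4)·8!
= 479001600 - 159667200 + 21772800 - 1451520 + 40320
= 339696000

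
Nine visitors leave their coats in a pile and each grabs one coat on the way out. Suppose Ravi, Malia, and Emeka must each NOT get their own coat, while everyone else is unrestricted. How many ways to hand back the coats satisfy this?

Inclusion-exclusion on the 3 forbidden self-matches:
Σ_{j=0}^{3} (-1)^j C(3,j)(9-j)!
= C(3,0)·9! - C(3,1)·8! + C(3,2)·7! - C(3,3)·6!
= 362880 - 120960 + 15120 - 720
= 256320

256320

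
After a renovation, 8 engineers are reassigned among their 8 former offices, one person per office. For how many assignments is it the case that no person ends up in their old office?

!8 = 8! · Σ_{k=0}^{8} (-1)^k/k!
= 8! - 8!/1! + 8!/2! - 8!/3! + 8!/4! - 8!/5! + 8!/6! - 8!/7! + 8!/8!
= 40320 - 40320 + 20160 - 6720 + 1680 - 336 + 56 - 8 + 1
= 14833

14833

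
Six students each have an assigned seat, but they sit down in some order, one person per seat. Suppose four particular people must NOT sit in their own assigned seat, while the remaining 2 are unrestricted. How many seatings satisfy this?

Let A_j be the event that the j-th constrained one is fixed. By inclusion-exclusion over the 4 events:
Σ_{j=0}^{4} (-1)^j C(4,j)(6-j)!
= C(4,0)·6! - C(4,1)·5! + C(4,2)·4! - C(4,3)·3! + C(4,4)·2!
= 720 - 480 + 144 - 24 + 2
= 362

362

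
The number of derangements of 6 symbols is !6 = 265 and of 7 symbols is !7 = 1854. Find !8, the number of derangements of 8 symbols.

14833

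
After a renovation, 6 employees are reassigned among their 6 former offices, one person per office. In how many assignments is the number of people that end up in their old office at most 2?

664

Sum C(6,i)·!(6-i) for i = 0..2:
  i=0: C(6,0)·!6 = 1·265 = 265
  i=1: C(6,1)·!5 = 6·44 = 264
  i=2: C(6,2)·!4 = 15·9 = 135
Total = 664.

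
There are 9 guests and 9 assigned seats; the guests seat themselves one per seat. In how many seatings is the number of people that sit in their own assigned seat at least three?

Sum C(9,i)·!(9-i) for i = 3..9:
  i=3: C(9,3)·!6 = 84·265 = 22260
  i=4: C(9,4)·!5 = 126·44 = 5544
  i=5: C(9,5)·!4 = 126·9 = 1134
  i=6: C(9,6)·!3 = 84·2 = 168
  i=7: C(9,7)·!2 = 36·1 = 36
  i=8: C(9,8)·!1 = 9·0 = 0
  i=9: C(9,9)·!0 = 1·1 = 1
Total = 29143.

29143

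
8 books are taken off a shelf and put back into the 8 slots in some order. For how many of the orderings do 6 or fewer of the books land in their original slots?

Sum C(8,i)·!(8-i) for i = 0..6:
  i=0: C(8,0)·!8 = 1·14833 = 14833
  i=1: C(8,1)·!7 = 8·1854 = 14832
  i=2: C(8,2)·!6 = 28·265 = 7420
  i=3: C(8,3)·!5 = 56·44 = 2464
  i=4: C(8,4)·!4 = 70·9 = 630
  i=5: C(8,5)·!3 = 56·2 = 112
  i=6: C(8,6)·!2 = 28·1 = 28
Total = 40319.

40319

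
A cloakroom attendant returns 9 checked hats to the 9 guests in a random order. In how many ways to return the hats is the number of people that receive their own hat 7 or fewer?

# with exactly i fixed is C(9,i)·!(9-i); sum over i=0..7:
  i=0: C(9,0)·!9 = 1·133496 = 133496
  i=1: C(9,1)·!8 = 9·14833 = 133497
  i=2: C(9,2)·!7 = 36·1854 = 66744
  i=3: C(9,3)·!6 = 84·265 = 22260
  i=4: C(9,4)·!5 = 126·44 = 5544
  i=5: C(9,5)·!4 = 126·9 = 1134
  i=6: C(9,6)·!3 = 84·2 = 168
  i=7: C(9,7)·!2 = 36·1 = 36
Total = 362879.

362879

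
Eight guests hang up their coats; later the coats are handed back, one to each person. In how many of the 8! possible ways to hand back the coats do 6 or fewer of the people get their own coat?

Sum C(8,i)·!(8-i) for i = 0..6:
  i=0: C(8,0)·!8 = 1·14833 = 14833
  i=1: C(8,1)·!7 = 8·1854 = 14832
  i=2: C(8,2)·!6 = 28·265 = 7420
  i=3: C(8,3)·!5 = 56·44 = 2464
  i=4: C(8,4)·!4 = 70·9 = 630
  i=5: C(8,5)·!3 = 56·2 = 112
  i=6: C(8,6)·!2 = 28·1 = 28
Total = 40319.

40319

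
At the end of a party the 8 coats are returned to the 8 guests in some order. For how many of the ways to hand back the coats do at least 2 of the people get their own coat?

10655

Sum C(8,i)·!(8-i) for i = 2..8:
  i=2: C(8,2)·!6 = 28·265 = 7420
  i=3: C(8,3)·!5 = 56·44 = 2464
  i=4: C(8,4)·!4 = 70·9 = 630
  i=5: C(8,5)·!3 = 56·2 = 112
  i=6: C(8,6)·!2 = 28·1 = 28
  i=7: C(8,7)·!1 = 8·0 = 0
  i=8: C(8,8)·!0 = 1·1 = 1
Total = 10655.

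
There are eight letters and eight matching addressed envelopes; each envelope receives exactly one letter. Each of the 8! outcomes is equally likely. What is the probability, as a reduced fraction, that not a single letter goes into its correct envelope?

2119/5760

Favorable outcomes: !8 = 14833.
Total outcomes: 8! = 40320.
Probability = 14833/40320 = 2119/5760.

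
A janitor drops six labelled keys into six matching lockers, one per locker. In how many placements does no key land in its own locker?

265

Recurrence: !6 = 5·(!5 + !4).
!6 = 5·(44 + 9) = 5·53 = 265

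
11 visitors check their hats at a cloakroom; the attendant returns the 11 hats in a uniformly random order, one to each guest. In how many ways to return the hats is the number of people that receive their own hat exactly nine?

55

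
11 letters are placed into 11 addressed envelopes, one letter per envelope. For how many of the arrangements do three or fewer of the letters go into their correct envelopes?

Sum C(11,i)·!(11-i) for i = 0..3:
  i=0: C(11,0)·!11 = 1·14684570 = 14684570
  i=1: C(11,1)·!10 = 11·1334961 = 14684571
  i=2: C(11,2)·!9 = 55·133496 = 7342280
  i=3: C(11,3)·!8 = 165·14833 = 2447445
Total = 39158866.

39158866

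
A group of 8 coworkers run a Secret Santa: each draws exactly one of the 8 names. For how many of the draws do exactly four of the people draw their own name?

Choose which 4 of the 8 are fixed: C(8,4) = 70.
The other 4 form a derangement: !4 = 9.
Total: 70 × 9 = 630.

630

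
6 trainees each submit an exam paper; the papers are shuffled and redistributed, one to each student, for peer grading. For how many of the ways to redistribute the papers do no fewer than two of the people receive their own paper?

191

# with exactly i fixed is C(6,i)·!(6-i); sum over i=2..6:
  i=2: C(6,2)·!4 = 15·9 = 135
  i=3: C(6,3)·!3 = 20·2 = 40
  i=4: C(6,4)·!2 = 15·1 = 15
  i=5: C(6,5)·!1 = 6·0 = 0
  i=6: C(6,6)·!0 = 1·1 = 1
Total = 191.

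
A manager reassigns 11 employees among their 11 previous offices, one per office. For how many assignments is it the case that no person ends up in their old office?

Recurrence: !11 = 10·(!10 + !9).
!11 = 10·(1334961 + 133496) = 10·1468457 = 14684570

14684570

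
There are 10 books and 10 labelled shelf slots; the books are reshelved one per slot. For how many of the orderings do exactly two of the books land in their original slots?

Pick the 2 fixed positions: C(10,2) = 45 ways.
The other 8 form a derangement: !8 = 14833.
Total: 45 × 14833 = 667485.

667485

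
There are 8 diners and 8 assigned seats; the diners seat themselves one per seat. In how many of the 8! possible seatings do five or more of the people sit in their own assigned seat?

# with exactly i fixed is C(8,i)·!(8-i); sum over i=5..8:
  i=5: C(8,5)·!3 = 56·2 = 112
  i=6: C(8,6)·!2 = 28·1 = 28
  i=7: C(8,7)·!1 = 8·0 = 0
  i=8: C(8,8)·!0 = 1·1 = 1
Total = 141.

141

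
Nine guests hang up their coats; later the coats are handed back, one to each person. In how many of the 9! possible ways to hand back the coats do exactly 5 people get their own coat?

1134

Pick the 5 fixed positions: C(9,5) = 126 ways.
The remaining 4 must be deranged: !4 = 9.
Total: 126 × 9 = 1134.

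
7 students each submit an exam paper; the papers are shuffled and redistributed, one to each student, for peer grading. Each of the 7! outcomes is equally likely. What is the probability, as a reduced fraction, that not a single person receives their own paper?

103/280

Favorable outcomes: !7 = 1854.
Total outcomes: 7! = 5040.
Probability = 1854/5040 = 103/280.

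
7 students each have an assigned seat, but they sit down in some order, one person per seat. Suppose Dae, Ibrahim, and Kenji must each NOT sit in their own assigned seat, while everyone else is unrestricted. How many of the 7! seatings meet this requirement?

Let A_j be the event that the j-th constrained one is fixed. By inclusion-exclusion over the 3 events:
Σ_{j=0}^{3} (-1)^j C(3,j)(7-j)!
= C(3,0)·7! - C(3,1)·6! + C(3,2)·5! - C(3,3)·4!
= 5040 - 2160 + 360 - 24
= 3216

3216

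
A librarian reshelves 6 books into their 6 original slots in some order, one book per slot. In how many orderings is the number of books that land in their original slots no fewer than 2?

191

# with exactly i fixed is C(6,i)·!(6-i); sum over i=2..6:
  i=2: C(6,2)·!4 = 15·9 = 135
  i=3: C(6,3)·!3 = 20·2 = 40
  i=4: C(6,4)·!2 = 15·1 = 15
  i=5: C(6,5)·!1 = 6·0 = 0
  i=6: C(6,6)·!0 = 1·1 = 1
Total = 191.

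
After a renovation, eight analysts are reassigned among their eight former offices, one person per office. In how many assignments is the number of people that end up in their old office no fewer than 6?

Sum C(8,i)·!(8-i) for i = 6..8:
  i=6: C(8,6)·!2 = 28·1 = 28
  i=7: C(8,7)·!1 = 8·0 = 0
  i=8: C(8,8)·!0 = 1·1 = 1
Total = 29.

29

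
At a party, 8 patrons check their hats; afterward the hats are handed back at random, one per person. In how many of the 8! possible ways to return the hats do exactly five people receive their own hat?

112

Pick the 5 fixed positions: C(8,5) = 56 ways.
The remaining 3 must be deranged: !3 = 2.
Total: 56 × 2 = 112.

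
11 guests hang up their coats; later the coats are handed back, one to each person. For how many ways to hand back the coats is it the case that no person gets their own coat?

Recurrence: !11 = 11·!10 + (-1)^11.
!11 = 11·1334961 - 1 = 14684570

14684570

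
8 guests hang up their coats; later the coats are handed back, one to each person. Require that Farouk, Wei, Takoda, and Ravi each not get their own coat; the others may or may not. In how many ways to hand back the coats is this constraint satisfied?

24024

Let A_j be the event that the j-th constrained one is fixed. By inclusion-exclusion over the 4 events:
Σ_{j=0}^{4} (-1)^j C(4,j)(8-j)!
= C(4,0)·8! - C(4,1)·7! + C(4,2)·6! - C(4,3)·5! + C(4,4)·4!
= 40320 - 20160 + 4320 - 480 + 24
= 24024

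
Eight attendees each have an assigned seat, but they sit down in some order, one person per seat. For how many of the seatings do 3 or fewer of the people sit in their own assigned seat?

39549

# with exactly i fixed is C(8,i)·!(8-i); sum over i=0..3:
  i=0: C(8,0)·!8 = 1·14833 = 14833
  i=1: C(8,1)·!7 = 8·1854 = 14832
  i=2: C(8,2)·!6 = 28·265 = 7420
  i=3: C(8,3)·!5 = 56·44 = 2464
Total = 39549.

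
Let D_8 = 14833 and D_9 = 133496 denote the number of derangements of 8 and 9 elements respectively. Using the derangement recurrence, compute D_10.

D_10 = (10-1)·(D_9 + D_8) = 9·(133496 + 14833) = 9·148329 = 1334961.

1334961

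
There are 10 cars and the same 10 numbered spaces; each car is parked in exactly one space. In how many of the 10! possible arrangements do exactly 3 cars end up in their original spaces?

222480

Pick the 3 fixed positions: C(10,3) = 120 ways.
The remaining 7 must be deranged: !7 = 1854.
Total: 120 × 1854 = 222480.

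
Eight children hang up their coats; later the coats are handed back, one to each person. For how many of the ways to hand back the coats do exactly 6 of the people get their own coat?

28

Pick the 6 fixed positions: C(8,6) = 28 ways.
The remaining 2 must be deranged: !2 = 1.
Total: 28 × 1 = 28.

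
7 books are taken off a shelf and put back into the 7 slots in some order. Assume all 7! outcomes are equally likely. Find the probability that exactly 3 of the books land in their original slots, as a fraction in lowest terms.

1/16

Favorable outcomes: C(7,3)·!4 = 35·9 = 315.
Total outcomes: 7! = 5040.
Probability = 315/5040 = 1/16.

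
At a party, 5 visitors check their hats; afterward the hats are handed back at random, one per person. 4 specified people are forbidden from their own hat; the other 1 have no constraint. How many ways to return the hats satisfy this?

53

Inclusion-exclusion on the 4 forbidden self-matches:
Σ_{j=0}^{4} (-1)^j C(4,j)(5-j)!
= C(4,0)·5! - C(4,1)·4! + C(4,2)·3! - C(4,3)·2! + C(4,4)·1!
= 120 - 96 + 36 - 8 + 1
= 53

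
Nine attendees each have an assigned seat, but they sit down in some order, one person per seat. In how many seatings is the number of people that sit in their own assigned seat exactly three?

Pick the 3 fixed positions: C(9,3) = 84 ways.
The other 6 form a derangement: !6 = 265.
Total: 84 × 265 = 22260.

22260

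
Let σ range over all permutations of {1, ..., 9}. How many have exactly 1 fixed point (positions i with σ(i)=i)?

133497

Choose which one of the 9 is fixed: C(9,1) = 9.
The remaining 8 must be deranged: !8 = 14833.
Total: 9 × 14833 = 133497.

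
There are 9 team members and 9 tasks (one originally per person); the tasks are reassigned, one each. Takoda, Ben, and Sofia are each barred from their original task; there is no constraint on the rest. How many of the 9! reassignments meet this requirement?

256320

Inclusion-exclusion on the 3 forbidden self-matches:
Σ_{j=0}^{3} (-1)^j C(3,j)(9-j)!
= C(3,0)·9! - C(3,1)·8! + C(3,2)·7! - C(3,3)·6!
= 362880 - 120960 + 15120 - 720
= 256320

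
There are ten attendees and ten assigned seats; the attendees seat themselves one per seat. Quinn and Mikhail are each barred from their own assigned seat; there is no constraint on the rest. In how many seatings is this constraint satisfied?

2943360

Let A_j be the event that the j-th constrained one is fixed. By inclusion-exclusion over the 2 events:
Σ_{j=0}^{2} (-1)^j C(2,j)(10-j)!
= C(2,0)·10! - C(2,1)·9! + C(2,2)·8!
= 3628800 - 725760 + 40320
= 2943360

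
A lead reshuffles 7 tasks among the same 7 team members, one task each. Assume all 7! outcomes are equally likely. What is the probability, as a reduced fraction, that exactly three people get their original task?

1/16

Favorable outcomes: C(7,3)·!4 = 35·9 = 315.
Total outcomes: 7! = 5040.
Probability = 315/5040 = 1/16.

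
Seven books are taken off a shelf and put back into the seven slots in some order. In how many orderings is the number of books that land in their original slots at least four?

92

Sum C(7,i)·!(7-i) for i = 4..7:
  i=4: C(7,4)·!3 = 35·2 = 70
  i=5: C(7,5)·!2 = 21·1 = 21
  i=6: C(7,6)·!1 = 7·0 = 0
  i=7: C(7,7)·!0 = 1·1 = 1
Total = 92.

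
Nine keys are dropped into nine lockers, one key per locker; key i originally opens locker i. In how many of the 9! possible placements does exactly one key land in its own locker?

133497

Pick the single fixed position: C(9,1) = 9 ways.
The other 8 form a derangement: !8 = 14833.
Total: 9 × 14833 = 133497.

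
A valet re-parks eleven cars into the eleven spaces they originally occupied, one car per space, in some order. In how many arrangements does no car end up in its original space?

14684570

The subfactorial !11 = [11!/e] (nearest integer).
11! = 39916800, and 39916800/e ≈ 14684570.08, so !11 = 14684570.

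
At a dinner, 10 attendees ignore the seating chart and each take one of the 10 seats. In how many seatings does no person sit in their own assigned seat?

The subfactorial !10 = [10!/e] (nearest integer).
10! = 3628800, and 3628800/e ≈ 1334960.92, so !10 = 1334961.

1334961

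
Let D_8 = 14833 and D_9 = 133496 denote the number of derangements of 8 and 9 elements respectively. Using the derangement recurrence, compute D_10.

1334961

D_10 = (10-1)·(D_9 + D_8) = 9·(133496 + 14833) = 9·148329 = 1334961.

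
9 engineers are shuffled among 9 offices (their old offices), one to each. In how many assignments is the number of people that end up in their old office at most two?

333737

# with exactly i fixed is C(9,i)·!(9-i); sum over i=0..2:
  i=0: C(9,0)·!9 = 1·133496 = 133496
  i=1: C(9,1)·!8 = 9·14833 = 133497
  i=2: C(9,2)·!7 = 36·1854 = 66744
Total = 333737.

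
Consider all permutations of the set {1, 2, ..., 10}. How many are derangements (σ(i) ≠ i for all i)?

The number of derangements of 10 is !10 = Σ_{k=0}^{10} (-1)^k·10!/k!
= 10! - 10!/1! + 10!/2! - 10!/3! + 10!/4! - 10!/5! + 10!/6! - 10!/7! + 10!/8! - 10!/9! + 10!/10!
= 3628800 - 3628800 + 1814400 - 604800 + 151200 - 30240 + 5040 - 720 + 90 - 10 + 1
= 1334961

1334961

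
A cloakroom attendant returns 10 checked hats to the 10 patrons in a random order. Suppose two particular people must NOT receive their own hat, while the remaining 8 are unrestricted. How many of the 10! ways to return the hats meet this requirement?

2943360

Inclusion-exclusion on the 2 forbidden self-matches:
Σ_{j=0}^{2} (-1)^j C(2,j)(10-j)!
= C(2,0)·10! - C(2,1)·9! + C(2,2)·8!
= 3628800 - 725760 + 40320
= 2943360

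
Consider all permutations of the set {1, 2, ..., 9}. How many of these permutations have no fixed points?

133496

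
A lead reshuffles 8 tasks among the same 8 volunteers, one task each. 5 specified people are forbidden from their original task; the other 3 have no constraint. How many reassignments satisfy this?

21234

Inclusion-exclusion on the 5 forbidden self-matches:
Σ_{j=0}^{5} (-1)^j C(5,j)(8-j)!
= C(5,0)·8! - C(5,1)·7! + C(5,2)·6! - C(5,3)·5! + C(5,4)·4! - C(5,5)·3!
= 40320 - 25200 + 7200 - 1200 + 120 - 6
= 21234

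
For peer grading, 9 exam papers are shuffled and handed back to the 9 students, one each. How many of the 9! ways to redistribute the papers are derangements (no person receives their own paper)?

133496

Recurrence: !9 = 8·(!8 + !7).
!9 = 8·(14833 + 1854) = 8·16687 = 133496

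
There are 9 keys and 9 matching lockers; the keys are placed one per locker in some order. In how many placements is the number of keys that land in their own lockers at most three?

# with exactly i fixed is C(9,i)·!(9-i); sum over i=0..3:
  i=0: C(9,0)·!9 = 1·133496 = 133496
  i=1: C(9,1)·!8 = 9·14833 = 133497
  i=2: C(9,2)·!7 = 36·1854 = 66744
  i=3: C(9,3)·!6 = 84·265 = 22260
Total = 355997.

355997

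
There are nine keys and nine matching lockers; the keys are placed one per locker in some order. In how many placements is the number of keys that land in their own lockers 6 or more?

205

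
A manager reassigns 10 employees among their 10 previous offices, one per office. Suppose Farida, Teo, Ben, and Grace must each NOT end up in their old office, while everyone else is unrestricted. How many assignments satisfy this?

2399760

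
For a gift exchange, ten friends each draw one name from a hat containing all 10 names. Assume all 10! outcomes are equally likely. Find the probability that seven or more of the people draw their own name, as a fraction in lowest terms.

143/1814400

Favorable outcomes: Σ_{i≥7} C(10,i)·!(10-i) = 120·2 + 45·1 + 10·0 + 1·1 = 286.
Total outcomes: 10! = 3628800.
Probability = 286/3628800 = 143/1814400.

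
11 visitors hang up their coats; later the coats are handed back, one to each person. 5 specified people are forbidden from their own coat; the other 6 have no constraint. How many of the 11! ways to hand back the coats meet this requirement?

25022880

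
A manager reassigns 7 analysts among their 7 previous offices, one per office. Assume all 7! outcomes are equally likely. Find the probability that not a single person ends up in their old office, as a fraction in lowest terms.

Favorable outcomes: !7 = 1854.
Total outcomes: 7! = 5040.
Probability = 1854/5040 = 103/280.

103/280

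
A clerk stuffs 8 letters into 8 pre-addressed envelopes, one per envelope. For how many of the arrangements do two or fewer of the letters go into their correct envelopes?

37085

# with exactly i fixed is C(8,i)·!(8-i); sum over i=0..2:
  i=0: C(8,0)·!8 = 1·14833 = 14833
  i=1: C(8,1)·!7 = 8·1854 = 14832
  i=2: C(8,2)·!6 = 28·265 = 7420
Total = 37085.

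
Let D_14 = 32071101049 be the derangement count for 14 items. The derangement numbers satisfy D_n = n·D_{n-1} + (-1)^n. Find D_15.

481066515734

D_15 = 15·32071101049 - 1 = 481066515734.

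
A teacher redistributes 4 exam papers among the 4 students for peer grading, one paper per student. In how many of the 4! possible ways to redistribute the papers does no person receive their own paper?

Use !n = (n-1)(!(n-1) + !(n-2)).
!4 = 3·(2 + 1) = 3·3 = 9

9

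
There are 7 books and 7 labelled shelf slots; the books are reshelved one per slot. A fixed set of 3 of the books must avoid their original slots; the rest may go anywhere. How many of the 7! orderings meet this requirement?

3216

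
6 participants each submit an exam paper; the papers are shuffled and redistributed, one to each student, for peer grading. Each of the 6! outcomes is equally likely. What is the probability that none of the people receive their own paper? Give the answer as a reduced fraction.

Favorable outcomes: !6 = 265.
Total outcomes: 6! = 720.
Probability = 265/720 = 53/144.

53/144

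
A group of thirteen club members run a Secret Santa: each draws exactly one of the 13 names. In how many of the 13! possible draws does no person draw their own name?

Recurrence: !13 = 13·!12 + (-1)^13.
!13 = 13·176214841 - 1 = 2290792932

2290792932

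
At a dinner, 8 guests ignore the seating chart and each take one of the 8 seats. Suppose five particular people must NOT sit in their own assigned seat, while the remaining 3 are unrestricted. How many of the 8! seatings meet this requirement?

21234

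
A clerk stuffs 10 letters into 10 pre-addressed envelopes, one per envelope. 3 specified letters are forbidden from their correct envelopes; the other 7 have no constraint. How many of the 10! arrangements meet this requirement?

Let A_j be the event that the j-th constrained one is fixed. By inclusion-exclusion over the 3 events:
Σ_{j=0}^{3} (-1)^j C(3,j)(10-j)!
= C(3,0)·10! - C(3,1)·9! + C(3,2)·8! - C(3,3)·7!
= 3628800 - 1088640 + 120960 - 5040
= 2656080

2656080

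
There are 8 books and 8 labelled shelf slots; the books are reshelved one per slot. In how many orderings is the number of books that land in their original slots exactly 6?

Choose which 6 of the 8 are fixed: C(8,6) = 28.
The other 2 form a derangement: !2 = 1.
Total: 28 × 1 = 28.

28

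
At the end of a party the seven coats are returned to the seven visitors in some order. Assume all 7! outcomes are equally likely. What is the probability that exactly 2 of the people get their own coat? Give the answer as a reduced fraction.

11/60

Favorable outcomes: C(7,2)·!5 = 21·44 = 924.
Total outcomes: 7! = 5040.
Probability = 924/5040 = 11/60.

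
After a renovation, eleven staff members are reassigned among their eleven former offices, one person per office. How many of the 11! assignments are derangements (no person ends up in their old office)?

14684570

!11 is the nearest integer to 11!/e.
11! = 39916800, and 39916800/e ≈ 14684570.08, so !11 = 14684570.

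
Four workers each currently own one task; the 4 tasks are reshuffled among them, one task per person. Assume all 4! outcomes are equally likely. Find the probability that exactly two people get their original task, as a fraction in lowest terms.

Favorable outcomes: C(4,2)·!2 = 6·1 = 6.
Total outcomes: 4! = 24.
Probability = 6/24 = 1/4.

1/4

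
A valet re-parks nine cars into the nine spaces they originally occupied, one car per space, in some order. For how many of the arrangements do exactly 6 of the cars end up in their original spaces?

168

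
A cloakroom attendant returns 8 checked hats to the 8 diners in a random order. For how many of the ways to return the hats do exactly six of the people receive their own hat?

28

Pick the 6 fixed positions: C(8,6) = 28 ways.
The remaining 2 must be deranged: !2 = 1.
Total: 28 × 1 = 28.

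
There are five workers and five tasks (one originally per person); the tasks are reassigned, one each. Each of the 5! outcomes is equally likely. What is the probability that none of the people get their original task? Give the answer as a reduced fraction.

Favorable outcomes: !5 = 44.
Total outcomes: 5! = 120.
Probability = 44/120 = 11/30.

11/30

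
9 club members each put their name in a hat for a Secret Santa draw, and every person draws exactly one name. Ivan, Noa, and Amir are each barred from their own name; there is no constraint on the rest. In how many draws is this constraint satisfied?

Let A_j be the event that the j-th constrained one is fixed. By inclusion-exclusion over the 3 events:
Σ_{j=0}^{3} (-1)^j C(3,j)(9-j)!
= C(3,0)·9! - C(3,1)·8! + C(3,2)·7! - C(3,3)·6!
= 362880 - 120960 + 15120 - 720
= 256320

256320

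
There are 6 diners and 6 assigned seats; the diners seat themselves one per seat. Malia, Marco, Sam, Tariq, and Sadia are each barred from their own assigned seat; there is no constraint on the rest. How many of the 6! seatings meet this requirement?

309

Inclusion-exclusion on the 5 forbidden self-matches:
Σ_{j=0}^{5} (-1)^j C(5,j)(6-j)!
= C(5,0)·6! - C(5,1)·5! + C(5,2)·4! - C(5,3)·3! + C(5,4)·2! - C(5,5)·1!
= 720 - 600 + 240 - 60 + 10 - 1
= 309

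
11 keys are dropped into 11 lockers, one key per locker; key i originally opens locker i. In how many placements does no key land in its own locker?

!11 is the nearest integer to 11!/e.
11! = 39916800, and 39916800/e ≈ 14684570.08, so !11 = 14684570.

14684570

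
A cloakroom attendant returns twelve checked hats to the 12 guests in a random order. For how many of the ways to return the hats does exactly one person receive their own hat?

Pick the single fixed position: C(12,1) = 12 ways.
The other 11 form a derangement: !11 = 14684570.
Total: 12 × 14684570 = 176214840.

176214840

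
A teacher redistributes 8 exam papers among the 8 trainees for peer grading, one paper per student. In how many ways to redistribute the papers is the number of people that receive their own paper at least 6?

29

Sum C(8,i)·!(8-i) for i = 6..8:
  i=6: C(8,6)·!2 = 28·1 = 28
  i=7: C(8,7)·!1 = 8·0 = 0
  i=8: C(8,8)·!0 = 1·1 = 1
Total = 29.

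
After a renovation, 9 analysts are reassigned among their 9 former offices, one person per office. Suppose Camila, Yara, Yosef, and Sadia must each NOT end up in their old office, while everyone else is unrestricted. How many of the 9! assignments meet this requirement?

Let A_j be the event that the j-th constrained one is fixed. By inclusion-exclusion over the 4 events:
Σ_{j=0}^{4} (-1)^j C(4,j)(9-j)!
= C(4,0)·9! - C(4,1)·8! + C(4,2)·7! - C(4,3)·6! + C(4,4)·5!
= 362880 - 161280 + 30240 - 2880 + 120
= 229080

229080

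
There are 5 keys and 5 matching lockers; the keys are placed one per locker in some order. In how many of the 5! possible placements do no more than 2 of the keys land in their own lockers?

109

# with exactly i fixed is C(5,i)·!(5-i); sum over i=0..2:
  i=0: C(5,0)·!5 = 1·44 = 44
  i=1: C(5,1)·!4 = 5·9 = 45
  i=2: C(5,2)·!3 = 10·2 = 20
Total = 109.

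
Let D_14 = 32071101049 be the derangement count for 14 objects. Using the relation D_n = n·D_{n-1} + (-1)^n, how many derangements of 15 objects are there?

481066515734

D_15 = 15·32071101049 - 1 = 481066515734.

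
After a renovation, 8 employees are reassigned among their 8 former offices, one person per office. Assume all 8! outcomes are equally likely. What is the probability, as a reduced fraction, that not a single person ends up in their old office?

2119/5760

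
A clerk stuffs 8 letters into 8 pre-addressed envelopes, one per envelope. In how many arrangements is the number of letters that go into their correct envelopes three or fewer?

39549

# with exactly i fixed is C(8,i)·!(8-i); sum over i=0..3:
  i=0: C(8,0)·!8 = 1·14833 = 14833
  i=1: C(8,1)·!7 = 8·1854 = 14832
  i=2: C(8,2)·!6 = 28·265 = 7420
  i=3: C(8,3)·!5 = 56·44 = 2464
Total = 39549.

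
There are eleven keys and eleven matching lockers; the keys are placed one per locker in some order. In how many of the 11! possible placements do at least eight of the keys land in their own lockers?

# with exactly i fixed is C(11,i)·!(11-i); sum over i=8..11:
  i=8: C(11,8)·!3 = 165·2 = 330
  i=9: C(11,9)·!2 = 55·1 = 55
  i=10: C(11,10)·!1 = 11·0 = 0
  i=11: C(11,11)·!0 = 1·1 = 1
Total = 386.

386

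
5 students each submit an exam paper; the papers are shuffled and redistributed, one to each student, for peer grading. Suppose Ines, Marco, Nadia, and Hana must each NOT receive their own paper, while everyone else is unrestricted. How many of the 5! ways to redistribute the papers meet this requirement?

53

Let A_j be the event that the j-th constrained one is fixed. By inclusion-exclusion over the 4 events:
Σ_{j=0}^{4} (-1)^j C(4,j)(5-j)!
= C(4,0)·5! - C(4,1)·4! + C(4,2)·3! - C(4,3)·2! + C(4,4)·1!
= 120 - 96 + 36 - 8 + 1
= 53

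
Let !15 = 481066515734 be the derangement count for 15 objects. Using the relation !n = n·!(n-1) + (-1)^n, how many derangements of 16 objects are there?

7697064251745

!16 = 16·481066515734 + 1 = 7697064251745.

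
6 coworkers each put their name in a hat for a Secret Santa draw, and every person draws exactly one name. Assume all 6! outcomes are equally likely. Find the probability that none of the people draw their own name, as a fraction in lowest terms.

53/144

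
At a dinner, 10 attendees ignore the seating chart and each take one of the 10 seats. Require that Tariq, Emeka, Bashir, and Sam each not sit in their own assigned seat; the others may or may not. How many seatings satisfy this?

2399760

Inclusion-exclusion on the 4 forbidden self-matches:
Σ_{j=0}^{4} (-1)^j C(4,j)(10-j)!
= C(4,0)·10! - C(4,1)·9! + C(4,2)·8! - C(4,3)·7! + C(4,4)·6!
= 3628800 - 1451520 + 241920 - 20160 + 720
= 2399760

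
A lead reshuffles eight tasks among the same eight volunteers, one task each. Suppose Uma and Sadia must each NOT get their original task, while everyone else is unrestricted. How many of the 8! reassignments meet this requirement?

30960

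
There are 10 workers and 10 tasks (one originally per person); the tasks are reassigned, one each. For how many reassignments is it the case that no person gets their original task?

!10 is the nearest integer to 10!/e.
10! = 3628800, and 3628800/e ≈ 1334960.92, so !10 = 1334961.

1334961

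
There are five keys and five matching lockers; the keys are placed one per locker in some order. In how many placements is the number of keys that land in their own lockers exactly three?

10

Choose which 3 of the 5 are fixed: C(5,3) = 10.
The remaining 2 must be deranged: !2 = 1.
Total: 10 × 1 = 10.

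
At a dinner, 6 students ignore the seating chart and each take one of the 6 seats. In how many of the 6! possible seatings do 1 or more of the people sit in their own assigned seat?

455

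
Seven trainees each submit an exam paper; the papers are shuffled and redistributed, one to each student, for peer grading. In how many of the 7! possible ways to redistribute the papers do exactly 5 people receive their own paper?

21

Pick the 5 fixed positions: C(7,5) = 21 ways.
The other 2 form a derangement: !2 = 1.
Total: 21 × 1 = 21.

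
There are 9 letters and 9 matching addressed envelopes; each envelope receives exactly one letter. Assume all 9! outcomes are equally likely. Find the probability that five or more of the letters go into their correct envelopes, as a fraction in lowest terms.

Favorable outcomes: Σ_{i≥5} C(9,i)·!(9-i) = 126·9 + 84·2 + 36·1 + 9·0 + 1·1 = 1339.
Total outcomes: 9! = 362880.
Probability = 1339/362880 = 1339/362880.

1339/362880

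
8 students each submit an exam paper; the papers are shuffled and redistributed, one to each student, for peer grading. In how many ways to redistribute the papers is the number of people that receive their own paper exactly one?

14832

Pick the single fixed position: C(8,1) = 8 ways.
The remaining 7 must be deranged: !7 = 1854.
Total: 8 × 1854 = 14832.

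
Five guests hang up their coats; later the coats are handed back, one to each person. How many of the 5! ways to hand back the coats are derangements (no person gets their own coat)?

By inclusion-exclusion, !5 = Σ (-1)^k · 5!/k! for k=0..5
= 5! - 5!/1! + 5!/2! - 5!/3! + 5!/4! - 5!/5!
= 120 - 120 + 60 - 20 + 5 - 1
= 44

44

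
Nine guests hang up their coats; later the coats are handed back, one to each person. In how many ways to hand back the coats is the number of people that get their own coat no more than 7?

362879

Sum C(9,i)·!(9-i) for i = 0..7:
  i=0: C(9,0)·!9 = 1·133496 = 133496
  i=1: C(9,1)·!8 = 9·14833 = 133497
  i=2: C(9,2)·!7 = 36·1854 = 66744
  i=3: C(9,3)·!6 = 84·265 = 22260
  i=4: C(9,4)·!5 = 126·44 = 5544
  i=5: C(9,5)·!4 = 126·9 = 1134
  i=6: C(9,6)·!3 = 84·2 = 168
  i=7: C(9,7)·!2 = 36·1 = 36
Total = 362879.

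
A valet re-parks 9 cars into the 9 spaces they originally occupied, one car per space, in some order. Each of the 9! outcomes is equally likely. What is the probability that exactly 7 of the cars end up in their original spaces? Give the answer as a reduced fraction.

1/10080

Favorable outcomes: C(9,7)·!2 = 36·1 = 36.
Total outcomes: 9! = 362880.
Probability = 36/362880 = 1/10080.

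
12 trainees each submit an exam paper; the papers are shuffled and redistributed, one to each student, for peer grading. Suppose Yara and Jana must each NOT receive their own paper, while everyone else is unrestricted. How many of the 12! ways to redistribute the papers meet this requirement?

402796800

Let A_j be the event that the j-th constrained one is fixed. By inclusion-exclusion over the 2 events:
Σ_{j=0}^{2} (-1)^j C(2,j)(12-j)!
= C(2,0)·12! - C(2,1)·11! + C(2,2)·10!
= 479001600 - 79833600 + 3628800
= 402796800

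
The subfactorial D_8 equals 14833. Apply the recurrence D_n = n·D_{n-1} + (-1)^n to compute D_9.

D_9 = 9·14833 - 1 = 133496.

133496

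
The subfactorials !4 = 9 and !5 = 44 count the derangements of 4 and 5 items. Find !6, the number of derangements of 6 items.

265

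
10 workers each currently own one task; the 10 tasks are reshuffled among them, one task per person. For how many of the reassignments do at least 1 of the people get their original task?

2293839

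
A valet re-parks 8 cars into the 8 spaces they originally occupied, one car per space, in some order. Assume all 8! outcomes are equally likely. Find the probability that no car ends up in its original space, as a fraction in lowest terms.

Favorable outcomes: !8 = 14833.
Total outcomes: 8! = 40320.
Probability = 14833/40320 = 2119/5760.

2119/5760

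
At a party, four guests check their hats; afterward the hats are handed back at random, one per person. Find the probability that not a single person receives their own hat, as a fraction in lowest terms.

3/8

Favorable outcomes: !4 = 9.
Total outcomes: 4! = 24.
Probability = 9/24 = 3/8.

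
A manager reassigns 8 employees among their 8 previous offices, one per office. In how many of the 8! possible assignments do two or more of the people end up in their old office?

10655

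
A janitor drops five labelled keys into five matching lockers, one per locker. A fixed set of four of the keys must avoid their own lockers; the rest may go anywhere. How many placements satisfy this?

Inclusion-exclusion on the 4 forbidden self-matches:
Σ_{j=0}^{4} (-1)^j C(4,j)(5-j)!
= C(4,0)·5! - C(4,1)·4! + C(4,2)·3! - C(4,3)·2! + C(4,4)·1!
= 120 - 96 + 36 - 8 + 1
= 53

53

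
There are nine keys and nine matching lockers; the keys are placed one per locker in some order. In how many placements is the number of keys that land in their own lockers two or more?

# with exactly i fixed is C(9,i)·!(9-i); sum over i=2..9:
  i=2: C(9,2)·!7 = 36·1854 = 66744
  i=3: C(9,3)·!6 = 84·265 = 22260
  i=4: C(9,4)·!5 = 126·44 = 5544
  i=5: C(9,5)·!4 = 126·9 = 1134
  i=6: C(9,6)·!3 = 84·2 = 168
  i=7: C(9,7)·!2 = 36·1 = 36
  i=8: C(9,8)·!1 = 9·0 = 0
  i=9: C(9,9)·!0 = 1·1 = 1
Total = 95887.

95887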